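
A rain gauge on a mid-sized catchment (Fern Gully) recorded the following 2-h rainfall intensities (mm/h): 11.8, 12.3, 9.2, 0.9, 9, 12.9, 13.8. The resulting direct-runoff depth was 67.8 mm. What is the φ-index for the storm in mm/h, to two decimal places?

Only the 6 blocks with intensity above φ contribute runoff: 11.8, 12.3, 9.2, 9, 12.9, 13.8 mm/h.
Σ(I−φ)·Δt = d  ⇒  (11.8+12.3+9.2+9+12.9+13.8 − 6φ)·2 = 67.8
φ = (69.00 − 67.8/2) / 6 = 5.85 mm/h.

φ ≈ 5.85 mm/h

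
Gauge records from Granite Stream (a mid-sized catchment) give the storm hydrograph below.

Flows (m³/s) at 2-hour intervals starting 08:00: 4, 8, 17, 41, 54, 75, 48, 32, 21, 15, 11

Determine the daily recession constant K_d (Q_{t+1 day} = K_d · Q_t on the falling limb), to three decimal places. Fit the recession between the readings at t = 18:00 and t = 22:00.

K_d ≈ 0.006

Between t = 18:00 and t = 22:00 the flow falls from 75 to 32 m³/s over 2×2 h = 4 h.
Per-interval ratio K = (32/75)^(1/2) = 0.6532; K_d = K^(24/2) = 0.006.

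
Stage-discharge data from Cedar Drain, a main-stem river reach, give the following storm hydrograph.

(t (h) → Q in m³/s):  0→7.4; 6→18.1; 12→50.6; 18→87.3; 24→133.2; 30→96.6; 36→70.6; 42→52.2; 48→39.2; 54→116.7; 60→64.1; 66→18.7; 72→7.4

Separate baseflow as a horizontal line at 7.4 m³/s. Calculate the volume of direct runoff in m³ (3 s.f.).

V ≈ 1.44 × 10^7 m³

Direct-runoff ordinates (Q − Q_b): 0.0, 10.7, 43.2, 79.9, 125.8, 89.2, 63.2, 44.8, 31.8, 109.3, 56.7, 11.3, 0.0 m³/s.
ΣQ_DR = 665.9 m³/s.
With Δt = 6 h = 21600 s, V = ΣQ_DR · Δt = 665.9 × 21600 = 1.44 × 10^7 m³.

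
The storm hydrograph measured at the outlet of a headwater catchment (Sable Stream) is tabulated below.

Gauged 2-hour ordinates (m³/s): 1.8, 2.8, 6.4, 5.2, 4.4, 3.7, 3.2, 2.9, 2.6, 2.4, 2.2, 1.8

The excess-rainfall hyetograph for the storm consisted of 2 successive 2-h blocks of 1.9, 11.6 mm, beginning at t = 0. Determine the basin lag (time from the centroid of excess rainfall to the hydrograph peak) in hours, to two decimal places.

t_L ≈ 1.28 h

Centroid of excess rainfall: t_c = Σ P_i·t̄_i / ΣP_i = 2.7185 h (block centres at 1, 3 h).
Hydrograph peak occurs at t = 4 h, so basin lag t_L = 4 − 2.7185 = 1.28 h.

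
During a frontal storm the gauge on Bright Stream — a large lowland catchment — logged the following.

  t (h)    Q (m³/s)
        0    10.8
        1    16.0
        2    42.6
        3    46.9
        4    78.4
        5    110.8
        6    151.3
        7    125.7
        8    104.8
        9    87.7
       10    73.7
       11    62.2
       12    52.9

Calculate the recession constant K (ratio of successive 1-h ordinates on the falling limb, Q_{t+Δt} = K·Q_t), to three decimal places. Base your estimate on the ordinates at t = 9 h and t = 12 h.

Using the recession-limb readings at t = 9 h and t = 12 h: Q falls from 87.7 to 52.9 m³/s over 3 intervals.
K = (Q₂/Q₁)^(1/3) = (52.9/87.7)^(1/3) = 0.845.

K ≈ 0.845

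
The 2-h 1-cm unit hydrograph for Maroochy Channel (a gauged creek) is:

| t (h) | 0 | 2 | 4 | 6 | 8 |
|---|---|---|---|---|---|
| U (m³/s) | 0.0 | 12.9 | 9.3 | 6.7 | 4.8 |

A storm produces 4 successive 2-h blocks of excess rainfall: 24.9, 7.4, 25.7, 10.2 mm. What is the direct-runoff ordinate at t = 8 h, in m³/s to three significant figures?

By discrete convolution, Q_j = Σ (P_i / 10 mm) · U_{j−i}.
At t = 8 h (j=4): Q = (24.9/10)·4.8 + (7.4/10)·6.7 + (25.7/10)·9.3 + (10.2/10)·12.9 = 54.0 m³/s.

Q ≈ 54.0 m³/s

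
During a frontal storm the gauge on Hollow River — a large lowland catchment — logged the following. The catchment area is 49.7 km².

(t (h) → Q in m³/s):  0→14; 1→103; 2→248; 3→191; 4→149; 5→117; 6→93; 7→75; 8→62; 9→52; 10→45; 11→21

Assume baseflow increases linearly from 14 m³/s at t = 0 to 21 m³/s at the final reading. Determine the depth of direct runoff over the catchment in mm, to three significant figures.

Direct runoff: 0.00, 88.36, 232.73, 175.09, 132.45, 99.82, 75.18, 56.55, 42.91, 32.27, 24.64, 0.00 m³/s; ΣQ_DR = 960.0 m³/s.
V = ΣQ_DR · Δt = 960.0 × 3600 s = 3.456 × 10^6 m³.
Over A = 49.7 km², depth = V / A = 69.5 mm.

d ≈ 69.5 mm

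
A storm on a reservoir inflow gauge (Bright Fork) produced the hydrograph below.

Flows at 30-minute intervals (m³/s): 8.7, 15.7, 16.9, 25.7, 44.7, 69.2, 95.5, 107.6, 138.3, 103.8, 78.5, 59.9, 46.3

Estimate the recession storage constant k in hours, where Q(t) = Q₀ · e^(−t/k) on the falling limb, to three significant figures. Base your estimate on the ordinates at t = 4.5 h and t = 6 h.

On the falling limb, Q drops from 103.8 to 46.3 m³/s between t = 4.5 h and t = 6 h (Δt = 1.5 h).
k = −Δt / ln(Q₂/Q₁) = −1.5 / ln(46.3/103.8) = 1.86 h.

k ≈ 1.86 h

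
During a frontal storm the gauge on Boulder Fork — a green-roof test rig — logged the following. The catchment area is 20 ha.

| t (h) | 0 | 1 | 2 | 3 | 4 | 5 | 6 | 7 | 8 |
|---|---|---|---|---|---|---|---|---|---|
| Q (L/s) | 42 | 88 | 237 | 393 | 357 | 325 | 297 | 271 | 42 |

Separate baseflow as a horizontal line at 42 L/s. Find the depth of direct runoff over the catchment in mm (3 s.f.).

d ≈ 30.1 mm

Direct runoff: 0.0, 46.0, 195.0, 351.0, 315.0, 283.0, 255.0, 229.0, 0.0 L/s; ΣQ_DR = 1674 L/s.
V = ΣQ_DR · Δt = 1674 × 3600 s = 6.026 × 10^6 L.
Over A = 20 ha, depth = V / A = 30.1 mm.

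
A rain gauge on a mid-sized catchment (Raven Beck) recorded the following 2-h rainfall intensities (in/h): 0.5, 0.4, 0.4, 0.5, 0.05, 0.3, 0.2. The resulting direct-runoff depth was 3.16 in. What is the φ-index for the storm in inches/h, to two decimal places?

Only the 6 blocks with intensity above φ contribute runoff: 0.5, 0.4, 0.4, 0.5, 0.3, 0.2 in/h.
Σ(I−φ)·Δt = d  ⇒  (0.5+0.4+0.4+0.5+0.3+0.2 − 6φ)·2 = 3.16
φ = (2.300 − 3.16/2) / 6 = 0.12 in/h.

φ ≈ 0.12 in/h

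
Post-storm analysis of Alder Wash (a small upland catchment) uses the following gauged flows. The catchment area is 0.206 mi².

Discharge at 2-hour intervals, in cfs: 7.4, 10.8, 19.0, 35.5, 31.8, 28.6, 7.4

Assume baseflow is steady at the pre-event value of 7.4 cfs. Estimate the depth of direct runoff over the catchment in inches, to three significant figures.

Direct runoff: 0.0, 3.4, 11.6, 28.1, 24.4, 21.2, 0.0 cfs; ΣQ_DR = 88.70 cfs.
V = ΣQ_DR · Δt = 88.70 × 7200 s = 6.386 × 10^5 ft³.
Over A = 0.206 mi², depth = V / A = 1.33 in.

d ≈ 1.33 in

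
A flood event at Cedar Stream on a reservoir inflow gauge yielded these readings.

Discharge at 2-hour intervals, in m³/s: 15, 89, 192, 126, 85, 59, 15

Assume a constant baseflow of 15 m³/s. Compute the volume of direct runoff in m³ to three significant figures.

V ≈ 3.43 × 10^6 m³

Direct-runoff ordinates (Q − Q_b): 0.0, 74.0, 177.0, 111.0, 70.0, 44.0, 0.0 m³/s.
ΣQ_DR = 476.0 m³/s.
With Δt = 2 h = 7200 s, V = ΣQ_DR · Δt = 476.0 × 7200 = 3.43 × 10^6 m³.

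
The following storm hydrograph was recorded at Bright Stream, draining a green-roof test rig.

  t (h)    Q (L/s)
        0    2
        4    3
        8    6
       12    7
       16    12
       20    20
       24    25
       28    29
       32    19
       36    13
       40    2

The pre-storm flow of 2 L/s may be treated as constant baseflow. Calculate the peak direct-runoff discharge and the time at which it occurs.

Subtracting baseflow gives direct-runoff ordinates: 0.0, 1.0, 4.0, 5.0, 10.0, 18.0, 23.0, 27.0, 17.0, 11.0, 0.0 L/s.
The maximum is 27.0 L/s, occurring at the reading for t = 28 h.

Q_p = 27.0 L/s at t = 28 h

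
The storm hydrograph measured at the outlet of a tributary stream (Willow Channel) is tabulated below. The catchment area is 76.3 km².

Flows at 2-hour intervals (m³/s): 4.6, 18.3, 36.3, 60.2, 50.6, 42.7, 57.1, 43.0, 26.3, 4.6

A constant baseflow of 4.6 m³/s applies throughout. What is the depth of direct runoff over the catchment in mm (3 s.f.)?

Direct runoff: 0.0, 13.7, 31.7, 55.6, 46.0, 38.1, 52.5, 38.4, 21.7, 0.0 m³/s; ΣQ_DR = 297.7 m³/s.
V = ΣQ_DR · Δt = 297.7 × 7200 s = 2.143 × 10^6 m³.
Over A = 76.3 km², depth = V / A = 28.1 mm.

d ≈ 28.1 mm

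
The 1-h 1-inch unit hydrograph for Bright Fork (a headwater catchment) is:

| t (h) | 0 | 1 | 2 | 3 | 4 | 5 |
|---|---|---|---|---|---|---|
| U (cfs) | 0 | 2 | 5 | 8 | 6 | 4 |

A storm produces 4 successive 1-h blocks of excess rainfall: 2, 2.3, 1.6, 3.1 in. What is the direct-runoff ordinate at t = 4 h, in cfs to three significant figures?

By discrete convolution, Q_j = Σ (P_i / 1 in) · U_{j−i}.
At t = 4 h (j=4): Q = (2/1)·6 + (2.3/1)·8 + (1.6/1)·5 + (3.1/1)·2 = 44.6 cfs.

Q ≈ 44.6 cfs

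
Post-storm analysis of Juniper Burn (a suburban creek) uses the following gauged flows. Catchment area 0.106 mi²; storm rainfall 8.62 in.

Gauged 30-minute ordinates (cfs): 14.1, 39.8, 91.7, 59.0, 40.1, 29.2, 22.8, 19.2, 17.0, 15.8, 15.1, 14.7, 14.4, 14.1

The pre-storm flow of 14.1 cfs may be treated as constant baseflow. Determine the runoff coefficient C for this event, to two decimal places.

C ≈ 0.18

ΣQ_DR = 209.6 cfs; V = ΣQ_DR·Δt = 3.773 × 10^5 ft³.
Runoff depth d = V / A = 1.532 in.
C = d / P = 1.532 / 8.62 = 0.18.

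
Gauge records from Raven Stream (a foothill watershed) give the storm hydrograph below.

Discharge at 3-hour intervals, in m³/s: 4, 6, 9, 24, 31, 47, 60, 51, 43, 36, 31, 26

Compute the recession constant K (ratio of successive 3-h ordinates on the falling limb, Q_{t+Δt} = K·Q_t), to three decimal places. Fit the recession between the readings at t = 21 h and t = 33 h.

K ≈ 0.845

Using the recession-limb readings at t = 21 h and t = 33 h: Q falls from 51 to 26 m³/s over 4 intervals.
K = (Q₂/Q₁)^(1/4) = (26/51)^(1/4) = 0.845.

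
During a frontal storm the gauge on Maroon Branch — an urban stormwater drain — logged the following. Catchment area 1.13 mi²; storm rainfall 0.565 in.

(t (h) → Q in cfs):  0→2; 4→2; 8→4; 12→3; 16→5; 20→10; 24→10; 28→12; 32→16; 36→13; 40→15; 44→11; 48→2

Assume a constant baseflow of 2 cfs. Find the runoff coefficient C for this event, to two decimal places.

C ≈ 0.77

ΣQ_DR = 79.00 cfs; V = ΣQ_DR·Δt = 1.138 × 10^6 ft³.
Runoff depth d = V / A = 0.4333 in.
C = d / P = 0.4333 / 0.565 = 0.77.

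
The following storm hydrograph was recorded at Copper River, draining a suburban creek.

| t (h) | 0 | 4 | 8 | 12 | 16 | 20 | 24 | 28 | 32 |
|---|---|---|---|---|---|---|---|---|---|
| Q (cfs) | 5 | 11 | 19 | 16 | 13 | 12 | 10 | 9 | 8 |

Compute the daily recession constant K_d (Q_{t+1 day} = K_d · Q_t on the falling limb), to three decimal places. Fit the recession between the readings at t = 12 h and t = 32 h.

Between t = 12 h and t = 32 h the flow falls from 16 to 8 cfs over 5×4 h = 20 h.
Per-interval ratio K = (8/16)^(1/5) = 0.8706; K_d = K^(24/4) = 0.435.

K_d ≈ 0.435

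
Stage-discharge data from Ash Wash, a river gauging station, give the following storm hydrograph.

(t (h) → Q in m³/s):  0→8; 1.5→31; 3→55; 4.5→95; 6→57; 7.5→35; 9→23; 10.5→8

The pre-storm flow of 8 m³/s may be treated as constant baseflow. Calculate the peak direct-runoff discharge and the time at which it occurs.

Subtracting baseflow gives direct-runoff ordinates: 0.0, 23.0, 47.0, 87.0, 49.0, 27.0, 15.0, 0.0 m³/s.
The maximum is 87.0 m³/s, occurring at the reading for t = 4.5 h.

Q_p = 87.0 m³/s at t = 4.5 h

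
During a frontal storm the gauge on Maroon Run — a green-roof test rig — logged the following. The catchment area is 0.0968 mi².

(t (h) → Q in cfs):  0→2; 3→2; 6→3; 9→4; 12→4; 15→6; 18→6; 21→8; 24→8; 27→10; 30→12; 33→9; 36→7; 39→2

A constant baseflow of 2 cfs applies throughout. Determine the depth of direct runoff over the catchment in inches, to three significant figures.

d ≈ 2.64 in

Direct runoff: 0.0, 0.0, 1.0, 2.0, 2.0, 4.0, 4.0, 6.0, 6.0, 8.0, 10.0, 7.0, 5.0, 0.0 cfs; ΣQ_DR = 55.00 cfs.
V = ΣQ_DR · Δt = 55.00 × 10800 s = 5.940 × 10^5 ft³.
Over A = 0.0968 mi², depth = V / A = 2.64 in.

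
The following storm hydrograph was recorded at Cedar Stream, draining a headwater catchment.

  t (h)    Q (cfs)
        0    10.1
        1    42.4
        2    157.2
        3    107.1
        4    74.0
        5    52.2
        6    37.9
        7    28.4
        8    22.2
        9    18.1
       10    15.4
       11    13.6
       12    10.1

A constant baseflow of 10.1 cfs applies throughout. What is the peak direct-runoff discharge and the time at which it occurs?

Q_p = 147.1 cfs at t = 2 h

Subtracting baseflow gives direct-runoff ordinates: 0.0, 32.3, 147.1, 97.0, 63.9, 42.1, 27.8, 18.3, 12.1, 8.0, 5.3, 3.5, 0.0 cfs.
The maximum is 147.1 cfs, occurring at the reading for t = 2 h.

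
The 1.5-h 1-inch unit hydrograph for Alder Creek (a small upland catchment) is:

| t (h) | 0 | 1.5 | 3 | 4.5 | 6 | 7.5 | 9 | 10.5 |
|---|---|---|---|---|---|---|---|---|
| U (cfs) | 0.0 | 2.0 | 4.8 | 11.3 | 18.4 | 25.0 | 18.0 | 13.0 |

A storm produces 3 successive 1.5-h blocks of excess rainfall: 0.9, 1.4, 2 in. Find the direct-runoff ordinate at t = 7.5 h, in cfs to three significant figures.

By discrete convolution, Q_j = Σ (P_i / 1 in) · U_{j−i}.
At t = 7.5 h (j=5): Q = (0.9/1)·25.0 + (1.4/1)·18.4 + (2/1)·11.3 = 70.9 cfs.

Q ≈ 70.9 cfs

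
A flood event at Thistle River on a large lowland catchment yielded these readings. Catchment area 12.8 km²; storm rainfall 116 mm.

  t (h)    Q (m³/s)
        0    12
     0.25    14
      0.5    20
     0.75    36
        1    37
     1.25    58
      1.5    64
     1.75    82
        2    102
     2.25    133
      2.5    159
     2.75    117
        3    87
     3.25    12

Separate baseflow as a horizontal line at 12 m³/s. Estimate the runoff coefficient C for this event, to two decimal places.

C ≈ 0.46

ΣQ_DR = 765.0 m³/s; V = ΣQ_DR·Δt = 6.885 × 10^5 m³.
Runoff depth d = V / A = 53.79 mm.
C = d / P = 53.79 / 116 = 0.46.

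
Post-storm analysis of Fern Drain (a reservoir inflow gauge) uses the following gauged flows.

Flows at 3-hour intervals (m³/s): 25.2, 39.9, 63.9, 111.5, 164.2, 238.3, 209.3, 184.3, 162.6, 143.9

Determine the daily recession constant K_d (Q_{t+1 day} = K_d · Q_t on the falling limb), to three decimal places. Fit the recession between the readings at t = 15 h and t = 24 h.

Between t = 15 h and t = 24 h the flow falls from 238.3 to 162.6 m³/s over 3×3 h = 9 h.
Per-interval ratio K = (162.6/238.3)^(1/3) = 0.8804; K_d = K^(24/3) = 0.361.

K_d ≈ 0.361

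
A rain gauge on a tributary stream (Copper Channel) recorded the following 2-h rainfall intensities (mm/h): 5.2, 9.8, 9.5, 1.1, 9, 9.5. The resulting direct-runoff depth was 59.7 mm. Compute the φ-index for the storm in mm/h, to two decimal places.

Only the 5 blocks with intensity above φ contribute runoff: 5.2, 9.8, 9.5, 9, 9.5 mm/h.
Σ(I−φ)·Δt = d  ⇒  (5.2+9.8+9.5+9+9.5 − 5φ)·2 = 59.7
φ = (43.00 − 59.7/2) / 5 = 2.63 mm/h.

φ ≈ 2.63 mm/h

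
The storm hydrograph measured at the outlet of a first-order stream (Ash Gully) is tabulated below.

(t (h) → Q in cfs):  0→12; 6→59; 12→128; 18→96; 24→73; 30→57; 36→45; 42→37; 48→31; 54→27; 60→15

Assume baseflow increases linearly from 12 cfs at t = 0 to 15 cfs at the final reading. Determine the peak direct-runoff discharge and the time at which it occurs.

Subtracting baseflow gives direct-runoff ordinates: 0.00, 46.70, 115.40, 83.10, 59.80, 43.50, 31.20, 22.90, 16.60, 12.30, 0.00 cfs.
The maximum is 115.40 cfs, occurring at the reading for t = 12 h.

Q_p = 115.40 cfs at t = 12 h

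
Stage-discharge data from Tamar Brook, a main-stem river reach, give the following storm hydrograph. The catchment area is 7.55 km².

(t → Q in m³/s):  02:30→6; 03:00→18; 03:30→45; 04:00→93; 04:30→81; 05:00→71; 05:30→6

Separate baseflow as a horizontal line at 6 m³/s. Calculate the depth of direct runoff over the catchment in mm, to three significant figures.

d ≈ 66.3 mm

Direct runoff: 0.0, 12.0, 39.0, 87.0, 75.0, 65.0, 0.0 m³/s; ΣQ_DR = 278.0 m³/s.
V = ΣQ_DR · Δt = 278.0 × 1800 s = 5.004 × 10^5 m³.
Over A = 7.55 km², depth = V / A = 66.3 mm.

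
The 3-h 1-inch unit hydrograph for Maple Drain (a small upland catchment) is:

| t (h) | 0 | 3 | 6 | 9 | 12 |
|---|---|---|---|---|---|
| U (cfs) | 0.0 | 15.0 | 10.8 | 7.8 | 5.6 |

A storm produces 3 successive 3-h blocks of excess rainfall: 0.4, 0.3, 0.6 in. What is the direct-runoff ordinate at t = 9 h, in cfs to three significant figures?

Q ≈ 15.4 cfs

By discrete convolution, Q_j = Σ (P_i / 1 in) · U_{j−i}.
At t = 9 h (j=3): Q = (0.4/1)·7.8 + (0.3/1)·10.8 + (0.6/1)·15.0 = 15.4 cfs.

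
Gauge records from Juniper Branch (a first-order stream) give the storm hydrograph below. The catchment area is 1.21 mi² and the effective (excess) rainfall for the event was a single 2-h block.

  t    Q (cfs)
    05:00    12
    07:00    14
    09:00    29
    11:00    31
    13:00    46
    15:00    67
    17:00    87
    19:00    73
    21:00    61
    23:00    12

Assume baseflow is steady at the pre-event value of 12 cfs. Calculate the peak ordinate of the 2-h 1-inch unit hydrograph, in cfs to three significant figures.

Direct runoff: 0.0, 2.0, 17.0, 19.0, 34.0, 55.0, 75.0, 61.0, 49.0, 0.0 cfs; ΣQ_DR = 312.0 cfs, peak = 75.0 cfs.
Runoff depth d = ΣQ_DR·Δt / A = 312.0 × 7200 / (1.21 mi²) = 0.7991 in.
The 1-inch UH is the DRH scaled by (1 in)/d, so U_p = 75.0 × 1/0.7991 = 93.9 cfs.

U_p ≈ 93.9 cfs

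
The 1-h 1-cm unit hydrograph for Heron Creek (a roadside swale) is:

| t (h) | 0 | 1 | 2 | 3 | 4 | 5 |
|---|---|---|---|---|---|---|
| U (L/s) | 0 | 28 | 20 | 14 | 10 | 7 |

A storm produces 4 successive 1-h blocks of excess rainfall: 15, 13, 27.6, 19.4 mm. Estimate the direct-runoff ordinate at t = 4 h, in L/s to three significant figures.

Q ≈ 143 L/s

By discrete convolution, Q_j = Σ (P_i / 10 mm) · U_{j−i}.
At t = 4 h (j=4): Q = (15/10)·10 + (13/10)·14 + (27.6/10)·20 + (19.4/10)·28 = 143 L/s.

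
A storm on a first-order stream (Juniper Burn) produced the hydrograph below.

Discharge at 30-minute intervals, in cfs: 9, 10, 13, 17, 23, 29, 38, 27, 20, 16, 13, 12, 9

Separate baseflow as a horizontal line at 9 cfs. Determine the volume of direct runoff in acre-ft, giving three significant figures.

V ≈ 4.92 acre-ft

Direct-runoff ordinates (Q − Q_b): 0.0, 1.0, 4.0, 8.0, 14.0, 20.0, 29.0, 18.0, 11.0, 7.0, 4.0, 3.0, 0.0 cfs.
ΣQ_DR = 119.0 cfs.
With Δt = 0.5 h = 1800 s, V = ΣQ_DR · Δt = 119.0 × 1800 = 2.14 × 10^5 ft³ = 4.92 acre-ft.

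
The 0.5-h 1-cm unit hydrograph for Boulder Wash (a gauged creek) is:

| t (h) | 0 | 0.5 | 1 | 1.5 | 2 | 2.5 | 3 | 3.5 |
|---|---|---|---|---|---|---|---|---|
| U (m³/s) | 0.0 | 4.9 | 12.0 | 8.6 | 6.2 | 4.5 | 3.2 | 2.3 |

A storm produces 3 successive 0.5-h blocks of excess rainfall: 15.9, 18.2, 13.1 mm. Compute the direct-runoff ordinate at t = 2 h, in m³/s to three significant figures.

Q ≈ 41.2 m³/s

By discrete convolution, Q_j = Σ (P_i / 10 mm) · U_{j−i}.
At t = 2 h (j=4): Q = (15.9/10)·6.2 + (18.2/10)·8.6 + (13.1/10)·12.0 = 41.2 m³/s.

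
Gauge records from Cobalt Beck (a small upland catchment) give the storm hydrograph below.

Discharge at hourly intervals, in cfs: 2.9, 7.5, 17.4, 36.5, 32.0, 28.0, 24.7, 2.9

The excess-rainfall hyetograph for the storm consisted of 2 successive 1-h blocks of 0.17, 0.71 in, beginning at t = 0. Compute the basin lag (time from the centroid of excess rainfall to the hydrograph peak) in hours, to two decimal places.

t_L ≈ 1.69 h

Centroid of excess rainfall: t_c = Σ P_i·t̄_i / ΣP_i = 1.3068 h (block centres at 0.5, 1.5 h).
Hydrograph peak occurs at t = 3 h, so basin lag t_L = 3 − 1.3068 = 1.69 h.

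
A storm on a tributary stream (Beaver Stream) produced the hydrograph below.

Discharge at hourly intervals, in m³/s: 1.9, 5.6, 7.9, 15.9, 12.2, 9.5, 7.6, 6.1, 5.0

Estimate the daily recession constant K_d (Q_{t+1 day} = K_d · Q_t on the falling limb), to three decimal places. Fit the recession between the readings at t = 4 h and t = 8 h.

K_d ≈ 0.005

Between t = 4 h and t = 8 h the flow falls from 12.2 to 5.0 m³/s over 4×1 h = 4 h.
Per-interval ratio K = (5.0/12.2)^(1/4) = 0.8001; K_d = K^(24/1) = 0.005.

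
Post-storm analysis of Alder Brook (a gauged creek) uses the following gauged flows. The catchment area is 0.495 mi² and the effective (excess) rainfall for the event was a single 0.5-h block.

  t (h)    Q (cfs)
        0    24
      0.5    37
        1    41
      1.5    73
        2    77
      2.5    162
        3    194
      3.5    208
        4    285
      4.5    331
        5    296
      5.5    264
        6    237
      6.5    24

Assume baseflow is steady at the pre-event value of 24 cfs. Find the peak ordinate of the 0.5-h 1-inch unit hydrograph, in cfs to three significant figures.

Direct runoff: 0.0, 13.0, 17.0, 49.0, 53.0, 138.0, 170.0, 184.0, 261.0, 307.0, 272.0, 240.0, 213.0, 0.0 cfs; ΣQ_DR = 1917 cfs, peak = 307.0 cfs.
Runoff depth d = ΣQ_DR·Δt / A = 1917 × 1800 / (0.495 mi²) = 3.001 in.
The 1-inch UH is the DRH scaled by (1 in)/d, so U_p = 307.0 × 1/3.001 = 102 cfs.

U_p ≈ 102 cfs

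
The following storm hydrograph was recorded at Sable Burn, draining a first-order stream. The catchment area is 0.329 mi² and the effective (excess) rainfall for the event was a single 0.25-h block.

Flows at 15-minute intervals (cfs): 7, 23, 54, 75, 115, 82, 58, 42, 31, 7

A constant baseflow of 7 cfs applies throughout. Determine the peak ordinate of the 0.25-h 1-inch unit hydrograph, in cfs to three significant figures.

Direct runoff: 0.0, 16.0, 47.0, 68.0, 108.0, 75.0, 51.0, 35.0, 24.0, 0.0 cfs; ΣQ_DR = 424.0 cfs, peak = 108.0 cfs.
Runoff depth d = ΣQ_DR·Δt / A = 424.0 × 900 / (0.329 mi²) = 0.4993 in.
The 1-inch UH is the DRH scaled by (1 in)/d, so U_p = 108.0 × 1/0.4993 = 216 cfs.

U_p ≈ 216 cfs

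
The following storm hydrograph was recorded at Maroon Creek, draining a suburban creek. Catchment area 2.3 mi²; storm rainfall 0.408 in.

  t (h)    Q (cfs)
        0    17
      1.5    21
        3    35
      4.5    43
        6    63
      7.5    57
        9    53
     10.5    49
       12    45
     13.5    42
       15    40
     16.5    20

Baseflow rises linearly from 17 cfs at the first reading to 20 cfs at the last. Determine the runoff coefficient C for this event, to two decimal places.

C ≈ 0.65

ΣQ_DR = 263.0 cfs; V = ΣQ_DR·Δt = 1.420 × 10^6 ft³.
Runoff depth d = V / A = 0.2658 in.
C = d / P = 0.2658 / 0.408 = 0.65.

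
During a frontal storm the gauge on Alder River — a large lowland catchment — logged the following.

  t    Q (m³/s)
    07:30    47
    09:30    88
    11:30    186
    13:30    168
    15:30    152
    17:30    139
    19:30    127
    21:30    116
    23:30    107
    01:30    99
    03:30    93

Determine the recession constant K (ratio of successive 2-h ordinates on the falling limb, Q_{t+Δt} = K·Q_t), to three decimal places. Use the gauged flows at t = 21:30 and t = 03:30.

Using the recession-limb readings at t = 21:30 and t = 03:30: Q falls from 116 to 93 m³/s over 3 intervals.
K = (Q₂/Q₁)^(1/3) = (93/116)^(1/3) = 0.929.

K ≈ 0.929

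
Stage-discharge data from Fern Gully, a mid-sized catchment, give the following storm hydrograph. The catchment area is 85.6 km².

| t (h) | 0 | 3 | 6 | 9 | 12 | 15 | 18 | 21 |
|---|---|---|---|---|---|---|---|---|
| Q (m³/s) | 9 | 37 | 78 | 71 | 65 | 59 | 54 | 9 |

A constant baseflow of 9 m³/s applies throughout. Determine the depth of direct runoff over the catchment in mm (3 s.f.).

d ≈ 39.1 mm

Direct runoff: 0.0, 28.0, 69.0, 62.0, 56.0, 50.0, 45.0, 0.0 m³/s; ΣQ_DR = 310.0 m³/s.
V = ΣQ_DR · Δt = 310.0 × 10800 s = 3.348 × 10^6 m³.
Over A = 85.6 km², depth = V / A = 39.1 mm.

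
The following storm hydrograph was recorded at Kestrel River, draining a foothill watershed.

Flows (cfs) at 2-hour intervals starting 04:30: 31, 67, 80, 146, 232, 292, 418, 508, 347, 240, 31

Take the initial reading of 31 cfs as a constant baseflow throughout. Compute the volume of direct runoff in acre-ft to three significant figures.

V ≈ 339 acre-ft

Direct-runoff ordinates (Q − Q_b): 0.0, 36.0, 49.0, 115.0, 201.0, 261.0, 387.0, 477.0, 316.0, 209.0, 0.0 cfs.
ΣQ_DR = 2051 cfs.
With Δt = 2 h = 7200 s, V = ΣQ_DR · Δt = 2051 × 7200 = 1.48 × 10^7 ft³ = 339 acre-ft.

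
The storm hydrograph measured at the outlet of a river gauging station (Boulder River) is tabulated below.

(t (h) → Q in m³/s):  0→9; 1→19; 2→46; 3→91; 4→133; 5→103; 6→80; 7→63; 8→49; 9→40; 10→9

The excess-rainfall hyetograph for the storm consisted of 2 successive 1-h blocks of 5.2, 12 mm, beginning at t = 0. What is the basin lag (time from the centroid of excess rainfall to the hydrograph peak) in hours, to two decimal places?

Centroid of excess rainfall: t_c = Σ P_i·t̄_i / ΣP_i = 1.1977 h (block centres at 0.5, 1.5 h).
Hydrograph peak occurs at t = 4 h, so basin lag t_L = 4 − 1.1977 = 2.80 h.

t_L ≈ 2.80 h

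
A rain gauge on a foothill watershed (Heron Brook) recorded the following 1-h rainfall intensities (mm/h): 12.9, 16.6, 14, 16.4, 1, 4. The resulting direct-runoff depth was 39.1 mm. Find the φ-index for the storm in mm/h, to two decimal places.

Only the 4 blocks with intensity above φ contribute runoff: 12.9, 16.6, 14, 16.4 mm/h.
Σ(I−φ)·Δt = d  ⇒  (12.9+16.6+14+16.4 − 4φ)·1 = 39.1
φ = (59.90 − 39.1/1) / 4 = 5.20 mm/h.

φ ≈ 5.20 mm/h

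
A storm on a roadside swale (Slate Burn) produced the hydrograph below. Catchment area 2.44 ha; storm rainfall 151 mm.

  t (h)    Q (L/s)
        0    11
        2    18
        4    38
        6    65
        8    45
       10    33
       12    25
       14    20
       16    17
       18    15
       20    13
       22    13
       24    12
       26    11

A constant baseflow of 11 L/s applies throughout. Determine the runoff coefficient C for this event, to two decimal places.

ΣQ_DR = 182.0 L/s; V = ΣQ_DR·Δt = 1.310 × 10^6 L.
Runoff depth d = V / A = 53.70 mm.
C = d / P = 53.70 / 151 = 0.36.

C ≈ 0.36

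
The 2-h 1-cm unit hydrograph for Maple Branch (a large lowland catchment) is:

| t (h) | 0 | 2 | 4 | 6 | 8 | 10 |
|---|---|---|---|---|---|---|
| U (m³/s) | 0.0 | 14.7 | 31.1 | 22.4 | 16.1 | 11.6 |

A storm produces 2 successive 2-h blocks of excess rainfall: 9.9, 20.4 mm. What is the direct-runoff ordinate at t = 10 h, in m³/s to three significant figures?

By discrete convolution, Q_j = Σ (P_i / 10 mm) · U_{j−i}.
At t = 10 h (j=5): Q = (9.9/10)·11.6 + (20.4/10)·16.1 = 44.3 m³/s.

Q ≈ 44.3 m³/s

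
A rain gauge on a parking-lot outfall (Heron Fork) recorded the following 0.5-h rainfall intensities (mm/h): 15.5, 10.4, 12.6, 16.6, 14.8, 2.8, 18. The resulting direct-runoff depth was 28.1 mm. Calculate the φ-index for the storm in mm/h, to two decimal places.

φ ≈ 5.28 mm/h

Only the 6 blocks with intensity above φ contribute runoff: 15.5, 10.4, 12.6, 16.6, 14.8, 18 mm/h.
Σ(I−φ)·Δt = d  ⇒  (15.5+10.4+12.6+16.6+14.8+18 − 6φ)·0.5 = 28.1
φ = (87.90 − 28.1/0.5) / 6 = 5.28 mm/h.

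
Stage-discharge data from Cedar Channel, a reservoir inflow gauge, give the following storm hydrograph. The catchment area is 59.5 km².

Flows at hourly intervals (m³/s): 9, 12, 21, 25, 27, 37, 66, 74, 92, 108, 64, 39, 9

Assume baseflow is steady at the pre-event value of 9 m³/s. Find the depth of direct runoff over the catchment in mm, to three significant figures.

Direct runoff: 0.0, 3.0, 12.0, 16.0, 18.0, 28.0, 57.0, 65.0, 83.0, 99.0, 55.0, 30.0, 0.0 m³/s; ΣQ_DR = 466.0 m³/s.
V = ΣQ_DR · Δt = 466.0 × 3600 s = 1.678 × 10^6 m³.
Over A = 59.5 km², depth = V / A = 28.2 mm.

d ≈ 28.2 mm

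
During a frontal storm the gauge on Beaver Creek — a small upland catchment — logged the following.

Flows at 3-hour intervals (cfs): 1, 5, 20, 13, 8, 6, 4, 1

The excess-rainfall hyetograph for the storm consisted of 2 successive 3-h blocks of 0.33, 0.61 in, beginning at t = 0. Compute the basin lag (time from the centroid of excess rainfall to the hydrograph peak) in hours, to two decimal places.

t_L ≈ 2.55 h

Centroid of excess rainfall: t_c = Σ P_i·t̄_i / ΣP_i = 3.4468 h (block centres at 1.5, 4.5 h).
Hydrograph peak occurs at t = 6 h, so basin lag t_L = 6 − 3.4468 = 2.55 h.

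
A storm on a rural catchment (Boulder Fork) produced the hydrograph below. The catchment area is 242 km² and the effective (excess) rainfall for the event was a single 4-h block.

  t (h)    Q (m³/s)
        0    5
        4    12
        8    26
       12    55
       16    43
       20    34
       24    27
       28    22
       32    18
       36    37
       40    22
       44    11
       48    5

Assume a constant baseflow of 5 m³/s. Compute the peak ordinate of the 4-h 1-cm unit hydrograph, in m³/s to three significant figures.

U_p ≈ 33.3 m³/s

Direct runoff: 0.0, 7.0, 21.0, 50.0, 38.0, 29.0, 22.0, 17.0, 13.0, 32.0, 17.0, 6.0, 0.0 m³/s; ΣQ_DR = 252.0 m³/s, peak = 50.0 m³/s.
Runoff depth d = ΣQ_DR·Δt / A = 252.0 × 14400 / (242 km²) = 15.00 mm.
The 1-cm UH is the DRH scaled by (10 mm)/d, so U_p = 50.0 × 10/15.00 = 33.3 m³/s.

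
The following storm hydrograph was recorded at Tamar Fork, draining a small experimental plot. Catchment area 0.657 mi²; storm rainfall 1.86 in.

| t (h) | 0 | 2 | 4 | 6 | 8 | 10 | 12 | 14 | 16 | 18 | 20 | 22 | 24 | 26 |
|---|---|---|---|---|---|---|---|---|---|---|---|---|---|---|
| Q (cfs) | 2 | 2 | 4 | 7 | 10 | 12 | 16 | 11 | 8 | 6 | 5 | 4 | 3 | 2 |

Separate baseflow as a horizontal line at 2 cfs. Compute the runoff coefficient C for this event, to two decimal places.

C ≈ 0.16

ΣQ_DR = 64.00 cfs; V = ΣQ_DR·Δt = 4.608 × 10^5 ft³.
Runoff depth d = V / A = 0.3019 in.
C = d / P = 0.3019 / 1.86 = 0.16.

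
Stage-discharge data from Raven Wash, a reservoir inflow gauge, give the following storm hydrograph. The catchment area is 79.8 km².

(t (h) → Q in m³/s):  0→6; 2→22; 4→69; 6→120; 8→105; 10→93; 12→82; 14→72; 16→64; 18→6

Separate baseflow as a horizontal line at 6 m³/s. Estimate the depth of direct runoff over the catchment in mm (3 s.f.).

Direct runoff: 0.0, 16.0, 63.0, 114.0, 99.0, 87.0, 76.0, 66.0, 58.0, 0.0 m³/s; ΣQ_DR = 579.0 m³/s.
V = ΣQ_DR · Δt = 579.0 × 7200 s = 4.169 × 10^6 m³.
Over A = 79.8 km², depth = V / A = 52.2 mm.

d ≈ 52.2 mm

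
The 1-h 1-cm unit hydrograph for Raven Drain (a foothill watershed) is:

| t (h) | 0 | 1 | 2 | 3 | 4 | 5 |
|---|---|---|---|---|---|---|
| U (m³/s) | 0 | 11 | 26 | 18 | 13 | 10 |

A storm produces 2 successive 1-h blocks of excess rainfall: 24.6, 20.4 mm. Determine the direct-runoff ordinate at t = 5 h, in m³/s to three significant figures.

Q ≈ 51.1 m³/s

By discrete convolution, Q_j = Σ (P_i / 10 mm) · U_{j−i}.
At t = 5 h (j=5): Q = (24.6/10)·10 + (20.4/10)·13 = 51.1 m³/s.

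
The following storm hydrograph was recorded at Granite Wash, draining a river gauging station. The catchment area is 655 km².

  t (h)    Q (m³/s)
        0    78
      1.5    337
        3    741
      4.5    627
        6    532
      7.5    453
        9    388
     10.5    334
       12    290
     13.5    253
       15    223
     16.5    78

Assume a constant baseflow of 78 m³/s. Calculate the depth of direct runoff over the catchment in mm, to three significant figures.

Direct runoff: 0.0, 259.0, 663.0, 549.0, 454.0, 375.0, 310.0, 256.0, 212.0, 175.0, 145.0, 0.0 m³/s; ΣQ_DR = 3398 m³/s.
V = ΣQ_DR · Δt = 3398 × 5400 s = 1.835 × 10^7 m³.
Over A = 655 km², depth = V / A = 28.0 mm.

d ≈ 28.0 mm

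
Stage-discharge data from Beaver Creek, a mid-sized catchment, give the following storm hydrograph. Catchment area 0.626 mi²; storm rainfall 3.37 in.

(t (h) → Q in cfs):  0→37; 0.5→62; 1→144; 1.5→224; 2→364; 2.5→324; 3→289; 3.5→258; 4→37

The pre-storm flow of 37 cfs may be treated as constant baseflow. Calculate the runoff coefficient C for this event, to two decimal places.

ΣQ_DR = 1406 cfs; V = ΣQ_DR·Δt = 2.531 × 10^6 ft³.
Runoff depth d = V / A = 1.740 in.
C = d / P = 1.740 / 3.37 = 0.52.

C ≈ 0.52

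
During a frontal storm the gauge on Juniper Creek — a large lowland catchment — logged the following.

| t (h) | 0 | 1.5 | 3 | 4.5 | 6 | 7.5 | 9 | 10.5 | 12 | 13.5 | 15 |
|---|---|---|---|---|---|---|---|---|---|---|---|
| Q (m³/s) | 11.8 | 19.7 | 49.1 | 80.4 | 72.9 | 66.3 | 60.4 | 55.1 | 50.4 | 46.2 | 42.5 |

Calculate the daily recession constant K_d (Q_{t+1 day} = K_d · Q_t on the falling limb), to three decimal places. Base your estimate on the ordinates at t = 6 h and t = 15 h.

Between t = 6 h and t = 15 h the flow falls from 72.9 to 42.5 m³/s over 6×1.5 h = 9 h.
Per-interval ratio K = (42.5/72.9)^(1/6) = 0.9140; K_d = K^(24/1.5) = 0.237.

K_d ≈ 0.237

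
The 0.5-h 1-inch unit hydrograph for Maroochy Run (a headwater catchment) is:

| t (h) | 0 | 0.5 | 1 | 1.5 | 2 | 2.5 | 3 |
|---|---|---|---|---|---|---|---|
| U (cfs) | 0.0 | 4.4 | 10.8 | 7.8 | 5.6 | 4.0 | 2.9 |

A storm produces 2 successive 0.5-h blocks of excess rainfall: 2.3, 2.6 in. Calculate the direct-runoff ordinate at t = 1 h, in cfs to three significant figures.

Q ≈ 36.3 cfs

By discrete convolution, Q_j = Σ (P_i / 1 in) · U_{j−i}.
At t = 1 h (j=2): Q = (2.3/1)·10.8 + (2.6/1)·4.4 = 36.3 cfs.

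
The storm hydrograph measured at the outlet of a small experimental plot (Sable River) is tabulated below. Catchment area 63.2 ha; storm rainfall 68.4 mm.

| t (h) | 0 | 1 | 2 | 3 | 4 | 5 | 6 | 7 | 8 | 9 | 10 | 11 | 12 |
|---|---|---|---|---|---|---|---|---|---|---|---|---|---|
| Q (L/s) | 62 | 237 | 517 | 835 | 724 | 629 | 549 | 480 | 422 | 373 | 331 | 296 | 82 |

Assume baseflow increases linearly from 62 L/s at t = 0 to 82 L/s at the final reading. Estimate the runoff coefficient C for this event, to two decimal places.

C ≈ 0.38

ΣQ_DR = 4601 L/s; V = ΣQ_DR·Δt = 1.656 × 10^7 L.
Runoff depth d = V / A = 26.21 mm.
C = d / P = 26.21 / 68.4 = 0.38.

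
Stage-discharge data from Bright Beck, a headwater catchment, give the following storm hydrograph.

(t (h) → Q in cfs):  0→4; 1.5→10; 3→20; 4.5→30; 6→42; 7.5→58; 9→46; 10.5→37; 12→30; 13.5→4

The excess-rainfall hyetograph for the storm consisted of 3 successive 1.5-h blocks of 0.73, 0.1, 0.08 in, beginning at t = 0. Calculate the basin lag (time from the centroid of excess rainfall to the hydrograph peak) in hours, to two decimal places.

Centroid of excess rainfall: t_c = Σ P_i·t̄_i / ΣP_i = 1.1786 h (block centres at 0.75, 2.25, 3.75 h).
Hydrograph peak occurs at t = 7.5 h, so basin lag t_L = 7.5 − 1.1786 = 6.32 h.

t_L ≈ 6.32 h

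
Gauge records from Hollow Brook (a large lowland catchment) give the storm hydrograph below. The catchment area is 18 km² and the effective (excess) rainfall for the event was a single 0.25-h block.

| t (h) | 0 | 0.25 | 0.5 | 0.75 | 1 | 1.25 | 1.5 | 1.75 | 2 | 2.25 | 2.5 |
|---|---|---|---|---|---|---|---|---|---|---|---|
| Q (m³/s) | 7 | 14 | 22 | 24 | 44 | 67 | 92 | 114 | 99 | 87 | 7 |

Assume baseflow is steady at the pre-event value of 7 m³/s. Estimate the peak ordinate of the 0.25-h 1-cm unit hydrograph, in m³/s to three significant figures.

U_p ≈ 42.8 m³/s

Direct runoff: 0.0, 7.0, 15.0, 17.0, 37.0, 60.0, 85.0, 107.0, 92.0, 80.0, 0.0 m³/s; ΣQ_DR = 500.0 m³/s, peak = 107.0 m³/s.
Runoff depth d = ΣQ_DR·Δt / A = 500.0 × 900 / (18 km²) = 25.00 mm.
The 1-cm UH is the DRH scaled by (10 mm)/d, so U_p = 107.0 × 10/25.00 = 42.8 m³/s.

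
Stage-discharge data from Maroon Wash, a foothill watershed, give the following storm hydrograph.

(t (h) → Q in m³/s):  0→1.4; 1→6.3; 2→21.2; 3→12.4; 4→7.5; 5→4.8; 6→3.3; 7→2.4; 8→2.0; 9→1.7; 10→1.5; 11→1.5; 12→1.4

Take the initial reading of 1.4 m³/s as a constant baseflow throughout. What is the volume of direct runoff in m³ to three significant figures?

Direct-runoff ordinates (Q − Q_b): 0.0, 4.9, 19.8, 11.0, 6.1, 3.4, 1.9, 1.0, 0.6, 0.3, 0.1, 0.1, 0.0 m³/s.
ΣQ_DR = 49.20 m³/s.
With Δt = 1 h = 3600 s, V = ΣQ_DR · Δt = 49.20 × 3600 = 1.77 × 10^5 m³.

V ≈ 1.77 × 10^5 m³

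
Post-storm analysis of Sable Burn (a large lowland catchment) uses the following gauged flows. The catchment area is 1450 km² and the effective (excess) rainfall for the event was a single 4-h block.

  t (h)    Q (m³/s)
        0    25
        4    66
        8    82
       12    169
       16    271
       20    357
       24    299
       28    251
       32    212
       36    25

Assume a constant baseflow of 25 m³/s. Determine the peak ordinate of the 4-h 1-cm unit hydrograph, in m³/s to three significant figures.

Direct runoff: 0.0, 41.0, 57.0, 144.0, 246.0, 332.0, 274.0, 226.0, 187.0, 0.0 m³/s; ΣQ_DR = 1507 m³/s, peak = 332.0 m³/s.
Runoff depth d = ΣQ_DR·Δt / A = 1507 × 14400 / (1450 km²) = 14.97 mm.
The 1-cm UH is the DRH scaled by (10 mm)/d, so U_p = 332.0 × 10/14.97 = 222 m³/s.

U_p ≈ 222 m³/s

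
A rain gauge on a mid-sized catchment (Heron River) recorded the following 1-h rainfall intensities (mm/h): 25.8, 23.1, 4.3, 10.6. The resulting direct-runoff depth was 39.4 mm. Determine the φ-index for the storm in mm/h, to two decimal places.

φ ≈ 6.70 mm/h

Only the 3 blocks with intensity above φ contribute runoff: 25.8, 23.1, 10.6 mm/h.
Σ(I−φ)·Δt = d  ⇒  (25.8+23.1+10.6 − 3φ)·1 = 39.4
φ = (59.50 − 39.4/1) / 3 = 6.70 mm/h.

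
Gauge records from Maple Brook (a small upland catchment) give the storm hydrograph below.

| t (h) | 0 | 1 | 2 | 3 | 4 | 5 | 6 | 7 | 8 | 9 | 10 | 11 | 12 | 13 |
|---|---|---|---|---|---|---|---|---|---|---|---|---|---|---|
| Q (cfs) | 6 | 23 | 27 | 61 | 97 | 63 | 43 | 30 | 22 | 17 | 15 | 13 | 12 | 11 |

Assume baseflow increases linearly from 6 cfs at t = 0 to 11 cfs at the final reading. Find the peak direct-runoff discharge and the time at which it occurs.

Subtracting baseflow gives direct-runoff ordinates: 0.00, 16.62, 20.23, 53.85, 89.46, 55.08, 34.69, 21.31, 12.92, 7.54, 5.15, 2.77, 1.38, 0.00 cfs.
The maximum is 89.46 cfs, occurring at the reading for t = 4 h.

Q_p = 89.46 cfs at t = 4 h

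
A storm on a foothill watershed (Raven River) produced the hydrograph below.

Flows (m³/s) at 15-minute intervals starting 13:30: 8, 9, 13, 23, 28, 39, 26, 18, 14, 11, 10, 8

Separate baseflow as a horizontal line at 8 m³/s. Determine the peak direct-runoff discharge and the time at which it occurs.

Q_p = 31.0 m³/s at t = 14:45

Subtracting baseflow gives direct-runoff ordinates: 0.0, 1.0, 5.0, 15.0, 20.0, 31.0, 18.0, 10.0, 6.0, 3.0, 2.0, 0.0 m³/s.
The maximum is 31.0 m³/s, occurring at the reading for t = 14:45.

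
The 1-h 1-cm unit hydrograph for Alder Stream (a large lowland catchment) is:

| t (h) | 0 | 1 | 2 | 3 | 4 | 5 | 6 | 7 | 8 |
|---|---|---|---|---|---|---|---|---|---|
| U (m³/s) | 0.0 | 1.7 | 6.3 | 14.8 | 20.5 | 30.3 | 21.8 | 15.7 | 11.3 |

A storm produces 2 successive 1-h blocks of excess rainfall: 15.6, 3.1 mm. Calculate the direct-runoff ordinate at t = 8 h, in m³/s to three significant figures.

Q ≈ 22.5 m³/s

By discrete convolution, Q_j = Σ (P_i / 10 mm) · U_{j−i}.
At t = 8 h (j=8): Q = (15.6/10)·11.3 + (3.1/10)·15.7 = 22.5 m³/s.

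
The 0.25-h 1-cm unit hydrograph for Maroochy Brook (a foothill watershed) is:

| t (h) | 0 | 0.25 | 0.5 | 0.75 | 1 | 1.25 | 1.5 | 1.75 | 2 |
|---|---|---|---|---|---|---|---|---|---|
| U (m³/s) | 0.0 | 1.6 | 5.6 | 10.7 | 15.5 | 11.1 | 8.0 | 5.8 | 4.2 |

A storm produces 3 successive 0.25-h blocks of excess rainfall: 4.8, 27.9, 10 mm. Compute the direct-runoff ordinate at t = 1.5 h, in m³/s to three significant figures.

By discrete convolution, Q_j = Σ (P_i / 10 mm) · U_{j−i}.
At t = 1.5 h (j=6): Q = (4.8/10)·8.0 + (27.9/10)·11.1 + (10/10)·15.5 = 50.3 m³/s.

Q ≈ 50.3 m³/s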